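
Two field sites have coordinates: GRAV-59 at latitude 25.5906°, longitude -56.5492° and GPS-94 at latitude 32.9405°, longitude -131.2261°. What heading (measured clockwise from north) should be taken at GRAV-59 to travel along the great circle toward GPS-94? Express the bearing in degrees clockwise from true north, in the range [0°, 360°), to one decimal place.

Δλ = -74.6769°
y = sin Δλ · cos φ₂ = -0.809402
x = cos φ₁ sin φ₂ − sin φ₁ cos φ₂ cos Δλ = 0.394632
θ = atan2(y, x) = -64.0080° → 295.9920° (mod 360°)

296.0°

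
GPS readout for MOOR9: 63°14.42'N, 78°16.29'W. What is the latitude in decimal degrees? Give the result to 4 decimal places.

63.2403°N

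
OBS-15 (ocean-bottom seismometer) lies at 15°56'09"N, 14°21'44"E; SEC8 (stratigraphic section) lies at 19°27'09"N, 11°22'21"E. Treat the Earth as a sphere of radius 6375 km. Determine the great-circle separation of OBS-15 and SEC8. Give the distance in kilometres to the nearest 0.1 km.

503.5 km

OBS-15: φ = +15.93583°, λ = +14.36222°
SEC8: φ = +19.45250°, λ = +11.37250°
Δφ = 3.5167°,  Δλ = -2.9897°
a = sin²(Δφ/2) + cos φ₁ cos φ₂ sin²(Δλ/2) = 0.001559
c = 2·arcsin(√a) = 0.078977 rad = 4.5251°
d = R·c = 6375 × 0.078977 = 503.5 km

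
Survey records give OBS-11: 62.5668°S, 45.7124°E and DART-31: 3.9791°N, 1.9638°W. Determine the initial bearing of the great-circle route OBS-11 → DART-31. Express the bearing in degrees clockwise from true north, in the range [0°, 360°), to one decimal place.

310.4°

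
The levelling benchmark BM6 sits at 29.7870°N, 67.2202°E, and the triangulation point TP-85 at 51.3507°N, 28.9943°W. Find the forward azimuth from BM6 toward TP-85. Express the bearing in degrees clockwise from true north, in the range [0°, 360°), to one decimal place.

318.9°

Δλ = -96.2145°
y = sin Δλ · cos φ₂ = -0.620882
x = cos φ₁ sin φ₂ − sin φ₁ cos φ₂ cos Δλ = 0.711385
θ = atan2(y, x) = -41.1138° → 318.8862° (mod 360°)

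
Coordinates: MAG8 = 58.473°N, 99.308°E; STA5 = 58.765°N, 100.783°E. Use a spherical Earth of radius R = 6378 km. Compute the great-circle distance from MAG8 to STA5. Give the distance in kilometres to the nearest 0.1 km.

91.5 km

Δφ = 0.2920°,  Δλ = 1.4750°
a = sin²(Δφ/2) + cos φ₁ cos φ₂ sin²(Δλ/2) = 0.000051
c = 2·arcsin(√a) = 0.014341 rad = 0.8217°
d = R·c = 6378 × 0.014341 = 91.5 km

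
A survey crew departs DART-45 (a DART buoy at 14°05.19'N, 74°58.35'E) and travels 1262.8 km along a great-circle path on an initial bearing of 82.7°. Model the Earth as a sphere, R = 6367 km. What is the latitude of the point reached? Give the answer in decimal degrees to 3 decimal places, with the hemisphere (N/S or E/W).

15.242°N

DART-45: φ = +14.08650°, λ = +74.97250°
δ = d/R = 1262.8/6367 = 0.198335 rad
φ₂ = arcsin(sin φ₁ cos δ + cos φ₁ sin δ cos θ)
   = arcsin(0.24339·0.98040 + 0.96993·0.19704·0.12706) = 15.24213°
λ₂ = λ₁ + atan2(sin θ sin δ cos φ₁, cos δ − sin φ₁ sin φ₂) = 86.65955°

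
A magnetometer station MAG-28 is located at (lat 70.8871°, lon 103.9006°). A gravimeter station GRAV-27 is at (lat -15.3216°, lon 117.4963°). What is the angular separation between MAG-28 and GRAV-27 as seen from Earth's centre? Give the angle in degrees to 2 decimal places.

86.72°

Δφ = -86.2087°,  Δλ = 13.5957°
a = sin²(Δφ/2) + cos φ₁ cos φ₂ sin²(Δλ/2) = 0.471363
c = 2·arcsin(√a) = 1.513492 rad = 86.7167°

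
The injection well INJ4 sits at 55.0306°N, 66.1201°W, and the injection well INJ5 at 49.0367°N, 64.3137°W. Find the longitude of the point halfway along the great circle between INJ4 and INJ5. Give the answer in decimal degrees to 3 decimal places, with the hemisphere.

Bx = cos φ₂ cos Δλ = 0.655250,  By = cos φ₂ sin Δλ = 0.020665
φₘ = atan2(sin φ₁ + sin φ₂, √((cos φ₁ + Bx)² + By²)) = 52.03709°
λₘ = λ₁ + atan2(By, cos φ₁ + Bx) = -65.15630°

65.156°W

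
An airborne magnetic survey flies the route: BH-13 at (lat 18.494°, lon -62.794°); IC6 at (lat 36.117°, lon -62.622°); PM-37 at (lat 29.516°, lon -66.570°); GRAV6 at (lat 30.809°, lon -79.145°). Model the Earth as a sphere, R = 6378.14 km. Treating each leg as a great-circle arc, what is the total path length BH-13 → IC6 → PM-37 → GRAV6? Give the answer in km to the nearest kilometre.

4002 km

BH-13→IC6: c = 0.307591 rad, d = 1961.86 km
IC6→PM-37: c = 0.128910 rad, d = 822.21 km
PM-37→GRAV6: c = 0.190992 rad, d = 1218.18 km
Total = 1961.86 + 822.21 + 1218.18 = 4002.24 km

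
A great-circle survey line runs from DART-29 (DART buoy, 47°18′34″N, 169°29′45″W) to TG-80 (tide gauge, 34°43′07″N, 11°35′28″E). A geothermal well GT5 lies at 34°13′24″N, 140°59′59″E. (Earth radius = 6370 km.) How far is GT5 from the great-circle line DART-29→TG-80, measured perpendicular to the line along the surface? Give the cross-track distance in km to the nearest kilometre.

4333 km

DART-29: φ = +47.30944°, λ = -169.49583°
TG-80: φ = +34.71861°, λ = +11.59111°
GT5: φ = +34.22333°, λ = +140.99972°
δ₁₃ = central angle DART-29→GT5 = 0.680171 rad  (haversine)
θ₁₃ = bearing DART-29→GT5 = 268.786°,  θ₁₂ = bearing DART-29→TG-80 = 359.098°
dₓₜ = R·arcsin(sin δ₁₃ · sin(θ₁₃ − θ₁₂)) = 6370·arcsin(0.62893·sin(-90.312°)) = -4332.611 km
|dₓₜ| = 4332.611 km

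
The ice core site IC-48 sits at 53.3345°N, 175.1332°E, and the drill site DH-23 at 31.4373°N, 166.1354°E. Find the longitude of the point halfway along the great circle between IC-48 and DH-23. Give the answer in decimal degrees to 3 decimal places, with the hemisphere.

169.838°E

Bx = cos φ₂ cos Δλ = 0.842712,  By = cos φ₂ sin Δλ = -0.133439
φₘ = atan2(sin φ₁ + sin φ₂, √((cos φ₁ + Bx)² + By²)) = 42.47120°
λₘ = λ₁ + atan2(By, cos φ₁ + Bx) = 169.83841°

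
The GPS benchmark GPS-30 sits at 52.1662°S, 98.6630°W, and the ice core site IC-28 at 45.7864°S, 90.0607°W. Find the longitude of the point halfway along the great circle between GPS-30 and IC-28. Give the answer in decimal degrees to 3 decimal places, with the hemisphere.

94.086°W

Bx = cos φ₂ cos Δλ = 0.689490,  By = cos φ₂ sin Δλ = 0.104304
φₘ = atan2(sin φ₁ + sin φ₂, √((cos φ₁ + Bx)² + By²)) = -49.05598°
λₘ = λ₁ + atan2(By, cos φ₁ + Bx) = -94.08581°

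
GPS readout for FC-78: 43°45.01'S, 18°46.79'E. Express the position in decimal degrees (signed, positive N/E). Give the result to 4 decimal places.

-43.7502°, +18.7798°

lat: 43.7502° S → -43.7502°
lon: 18.7798° E → +18.7798°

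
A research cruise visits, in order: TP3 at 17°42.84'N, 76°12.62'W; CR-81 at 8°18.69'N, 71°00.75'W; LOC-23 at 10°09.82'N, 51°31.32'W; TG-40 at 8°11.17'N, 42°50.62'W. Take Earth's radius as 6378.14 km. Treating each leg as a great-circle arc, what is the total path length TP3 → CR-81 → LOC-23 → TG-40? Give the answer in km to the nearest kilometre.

4318 km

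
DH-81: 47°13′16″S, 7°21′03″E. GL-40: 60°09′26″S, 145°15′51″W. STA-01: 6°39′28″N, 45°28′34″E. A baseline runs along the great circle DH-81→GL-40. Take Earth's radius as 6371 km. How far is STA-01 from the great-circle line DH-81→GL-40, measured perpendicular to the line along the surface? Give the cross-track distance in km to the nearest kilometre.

DH-81: φ = -47.22111°, λ = +7.35083°
GL-40: φ = -60.15722°, λ = -145.26417°
STA-01: φ = +6.65778°, λ = +45.47611°
δ₁₃ = central angle DH-81→STA-01 = 1.108976 rad  (haversine)
θ₁₃ = bearing DH-81→STA-01 = 43.234°,  θ₁₂ = bearing DH-81→GL-40 = 194.068°
dₓₜ = R·arcsin(sin δ₁₃ · sin(θ₁₃ − θ₁₂)) = 6371·arcsin(0.89524·sin(-150.834°)) = -2876.311 km
|dₓₜ| = 2876.311 km

2876 km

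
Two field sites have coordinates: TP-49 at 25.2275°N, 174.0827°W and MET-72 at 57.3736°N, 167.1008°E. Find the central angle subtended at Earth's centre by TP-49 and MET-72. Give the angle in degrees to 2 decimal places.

Δφ = 32.1461°,  Δλ = -18.8165°
a = sin²(Δφ/2) + cos φ₁ cos φ₂ sin²(Δλ/2) = 0.089686
c = 2·arcsin(√a) = 0.608288 rad = 34.8523°

34.85°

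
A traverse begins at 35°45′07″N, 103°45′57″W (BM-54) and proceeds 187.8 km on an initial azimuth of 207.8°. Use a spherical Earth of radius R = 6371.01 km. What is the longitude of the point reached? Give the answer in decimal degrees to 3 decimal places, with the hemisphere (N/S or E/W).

BM-54: φ = +35.75194°, λ = -103.76583°
δ = d/R = 187.8/6371.01 = 0.029477 rad
φ₂ = arcsin(sin φ₁ cos δ + cos φ₁ sin δ cos θ)
   = arcsin(0.58428·0.99957 + 0.81155·0.02947·-0.88458) = 34.25417°
λ₂ = λ₁ + atan2(sin θ sin δ cos φ₁, cos δ − sin φ₁ sin φ₂) = -104.71873°

104.719°W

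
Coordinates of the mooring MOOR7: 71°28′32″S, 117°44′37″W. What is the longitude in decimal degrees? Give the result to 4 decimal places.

117° + 44′/60 + 37″/3600 = 117 + 0.73333 + 0.01028 = 117.7436°

117.7436°W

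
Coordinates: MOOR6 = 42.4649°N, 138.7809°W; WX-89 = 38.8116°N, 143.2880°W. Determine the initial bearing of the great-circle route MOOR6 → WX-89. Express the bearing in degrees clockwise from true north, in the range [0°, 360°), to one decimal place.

Δλ = -4.5071°
y = sin Δλ · cos φ₂ = -0.061232
x = cos φ₁ sin φ₂ − sin φ₁ cos φ₂ cos Δλ = -0.062092
θ = atan2(y, x) = -135.3994° → 224.6006° (mod 360°)

224.6°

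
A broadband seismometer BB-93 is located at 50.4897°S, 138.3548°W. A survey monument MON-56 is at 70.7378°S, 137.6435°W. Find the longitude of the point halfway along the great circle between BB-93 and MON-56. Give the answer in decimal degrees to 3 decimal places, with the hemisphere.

Bx = cos φ₂ cos Δλ = 0.329866,  By = cos φ₂ sin Δλ = 0.004095
φₘ = atan2(sin φ₁ + sin φ₂, √((cos φ₁ + Bx)² + By²)) = -60.61417°
λₘ = λ₁ + atan2(By, cos φ₁ + Bx) = -138.11192°

138.112°W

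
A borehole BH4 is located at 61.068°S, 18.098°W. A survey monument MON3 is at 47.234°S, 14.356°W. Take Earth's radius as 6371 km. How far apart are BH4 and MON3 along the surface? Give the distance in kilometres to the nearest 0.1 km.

1556.8 km

Δφ = 13.8340°,  Δλ = 3.7420°
a = sin²(Δφ/2) + cos φ₁ cos φ₂ sin²(Δλ/2) = 0.014854
c = 2·arcsin(√a) = 0.244360 rad = 14.0008°
d = R·c = 6371 × 0.244360 = 1556.8 km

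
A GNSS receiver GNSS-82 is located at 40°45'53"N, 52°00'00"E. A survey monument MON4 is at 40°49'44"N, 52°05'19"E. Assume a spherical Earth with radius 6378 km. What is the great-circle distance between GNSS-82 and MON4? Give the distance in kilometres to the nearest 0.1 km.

10.3 km

GNSS-82: φ = +40.76472°, λ = +52.00000°
MON4: φ = +40.82889°, λ = +52.08861°
Δφ = 0.0642°,  Δλ = 0.0886°
a = sin²(Δφ/2) + cos φ₁ cos φ₂ sin²(Δλ/2) = 0.000001
c = 2·arcsin(√a) = 0.001620 rad = 0.0928°
d = R·c = 6378 × 0.001620 = 10.3 km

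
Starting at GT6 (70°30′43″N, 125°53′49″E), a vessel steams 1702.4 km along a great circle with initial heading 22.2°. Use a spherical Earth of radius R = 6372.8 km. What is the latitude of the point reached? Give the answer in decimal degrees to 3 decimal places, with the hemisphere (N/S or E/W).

82.226°N

GT6: φ = +70.51194°, λ = +125.89694°
δ = d/R = 1702.4/6372.8 = 0.267135 rad
φ₂ = arcsin(sin φ₁ cos δ + cos φ₁ sin δ cos θ)
   = arcsin(0.94271·0.96453 + 0.33361·0.26397·0.92587) = 82.22585°
λ₂ = λ₁ + atan2(sin θ sin δ cos φ₁, cos δ − sin φ₁ sin φ₂) = 173.40193°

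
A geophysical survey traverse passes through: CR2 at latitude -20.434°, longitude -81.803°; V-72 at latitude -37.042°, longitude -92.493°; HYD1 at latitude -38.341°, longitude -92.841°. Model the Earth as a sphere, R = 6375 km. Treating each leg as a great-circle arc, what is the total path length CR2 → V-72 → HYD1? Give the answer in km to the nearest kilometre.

CR2→V-72: c = 0.332278 rad, d = 2118.27 km
V-72→HYD1: c = 0.023176 rad, d = 147.74 km
Total = 2118.27 + 147.74 = 2266.01 km

2266 km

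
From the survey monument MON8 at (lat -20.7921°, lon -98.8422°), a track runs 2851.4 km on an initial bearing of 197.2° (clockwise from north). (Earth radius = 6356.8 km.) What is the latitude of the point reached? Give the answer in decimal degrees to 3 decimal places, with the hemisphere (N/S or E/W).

δ = d/R = 2851.4/6356.8 = 0.448559 rad
φ₂ = arcsin(sin φ₁ cos δ + cos φ₁ sin δ cos θ)
   = arcsin(-0.35498·0.90107 + 0.93487·0.43367·-0.95528) = -45.00388°
λ₂ = λ₁ + atan2(sin θ sin δ cos φ₁, cos δ − sin φ₁ sin φ₂) = -109.29175°

45.004°S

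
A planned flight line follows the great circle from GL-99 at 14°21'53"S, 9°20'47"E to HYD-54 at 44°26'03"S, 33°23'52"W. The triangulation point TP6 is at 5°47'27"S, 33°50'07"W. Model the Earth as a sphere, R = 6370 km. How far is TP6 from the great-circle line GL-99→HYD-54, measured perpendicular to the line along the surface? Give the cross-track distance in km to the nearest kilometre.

GL-99: φ = -14.36472°, λ = +9.34639°
HYD-54: φ = -44.43417°, λ = -33.39778°
TP6: φ = -5.79083°, λ = -33.83528°
δ₁₃ = central angle GL-99→TP6 = 0.755662 rad  (haversine)
θ₁₃ = bearing GL-99→TP6 = 276.888°,  θ₁₂ = bearing GL-99→HYD-54 = 221.484°
dₓₜ = R·arcsin(sin δ₁₃ · sin(θ₁₃ − θ₁₂)) = 6370·arcsin(0.68577·sin(55.404°)) = 3820.964 km
|dₓₜ| = 3820.964 km

3821 km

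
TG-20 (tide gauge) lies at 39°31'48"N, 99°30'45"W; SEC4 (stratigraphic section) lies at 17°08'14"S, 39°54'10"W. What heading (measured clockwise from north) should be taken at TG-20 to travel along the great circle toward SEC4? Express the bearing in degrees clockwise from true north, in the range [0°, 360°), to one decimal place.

TG-20: φ = +39.53000°, λ = -99.51250°
SEC4: φ = -17.13722°, λ = -39.90278°
Δλ = 59.6097°
y = sin Δλ · cos φ₂ = 0.824302
x = cos φ₁ sin φ₂ − sin φ₁ cos φ₂ cos Δλ = -0.534962
θ = atan2(y, x) = 122.9831° → 122.9831° (mod 360°)

123.0°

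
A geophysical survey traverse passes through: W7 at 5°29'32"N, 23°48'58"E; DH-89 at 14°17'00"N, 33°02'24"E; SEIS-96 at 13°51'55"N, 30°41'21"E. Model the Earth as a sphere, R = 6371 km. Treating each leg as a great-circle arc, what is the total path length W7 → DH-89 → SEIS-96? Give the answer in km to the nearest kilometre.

W7: φ = +5.49222°, λ = +23.81611°
DH-89: φ = +14.28333°, λ = +33.04000°
SEIS-96: φ = +13.86528°, λ = +30.68917°
W7→DH-89: c = 0.220543 rad, d = 1405.08 km
DH-89→SEIS-96: c = 0.040461 rad, d = 257.78 km
Total = 1405.08 + 257.78 = 1662.86 km

1663 km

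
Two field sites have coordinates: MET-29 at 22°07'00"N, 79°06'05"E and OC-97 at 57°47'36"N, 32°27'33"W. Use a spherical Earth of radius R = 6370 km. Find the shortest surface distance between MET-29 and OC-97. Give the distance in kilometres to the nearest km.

MET-29: φ = +22.11667°, λ = +79.10139°
OC-97: φ = +57.79333°, λ = -32.45917°
Δφ = 35.6767°,  Δλ = -111.5606°
a = sin²(Δφ/2) + cos φ₁ cos φ₂ sin²(Δλ/2) = 0.431443
c = 2·arcsin(√a) = 1.433248 rad = 82.1191°
d = R·c = 6370 × 1.433248 = 9129.8 km

9130 km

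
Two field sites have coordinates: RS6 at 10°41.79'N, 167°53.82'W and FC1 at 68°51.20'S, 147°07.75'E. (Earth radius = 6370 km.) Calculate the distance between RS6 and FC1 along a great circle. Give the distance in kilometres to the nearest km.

RS6: φ = +10.69650°, λ = -167.89700°
FC1: φ = -68.85333°, λ = +147.12917°
Δφ = -79.5498°,  Δλ = -44.9738°
a = sin²(Δφ/2) + cos φ₁ cos φ₂ sin²(Δλ/2) = 0.461166
c = 2·arcsin(√a) = 1.493050 rad = 85.5455°
d = R·c = 6370 × 1.493050 = 9510.7 km

9511 km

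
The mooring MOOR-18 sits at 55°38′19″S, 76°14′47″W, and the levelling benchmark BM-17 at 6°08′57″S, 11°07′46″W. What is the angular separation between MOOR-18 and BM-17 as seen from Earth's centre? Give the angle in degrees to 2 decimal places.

MOOR-18: φ = -55.63861°, λ = -76.24639°
BM-17: φ = -6.14917°, λ = -11.12944°
Δφ = 49.4894°,  Δλ = 65.1169°
a = sin²(Δφ/2) + cos φ₁ cos φ₂ sin²(Δλ/2) = 0.337728
c = 2·arcsin(√a) = 1.240267 rad = 71.0620°

71.06°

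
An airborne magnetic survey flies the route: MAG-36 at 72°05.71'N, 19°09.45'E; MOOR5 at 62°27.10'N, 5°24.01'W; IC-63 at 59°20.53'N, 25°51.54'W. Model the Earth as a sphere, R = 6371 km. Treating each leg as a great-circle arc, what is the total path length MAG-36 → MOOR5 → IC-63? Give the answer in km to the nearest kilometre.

MAG-36: φ = +72.09517°, λ = +19.15750°
MOOR5: φ = +62.45167°, λ = -5.40017°
IC-63: φ = +59.34217°, λ = -25.85900°
MAG-36→MOOR5: c = 0.232874 rad, d = 1483.64 km
MOOR5→IC-63: c = 0.181066 rad, d = 1153.57 km
Total = 1483.64 + 1153.57 = 2637.21 km

2637 km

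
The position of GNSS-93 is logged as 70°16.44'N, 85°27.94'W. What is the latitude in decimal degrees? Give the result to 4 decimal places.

70.2740°N

70° + 16.44′/60 = 70 + 0.27400 = 70.2740°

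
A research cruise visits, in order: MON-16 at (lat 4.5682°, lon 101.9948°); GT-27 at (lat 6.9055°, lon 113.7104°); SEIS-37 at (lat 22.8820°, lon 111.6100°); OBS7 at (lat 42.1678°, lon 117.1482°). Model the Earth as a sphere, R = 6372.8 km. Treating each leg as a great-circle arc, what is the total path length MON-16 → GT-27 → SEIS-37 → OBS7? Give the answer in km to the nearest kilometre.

MON-16→GT-27: c = 0.207483 rad, d = 1322.25 km
GT-27→SEIS-37: c = 0.281066 rad, d = 1791.18 km
SEIS-37→OBS7: c = 0.346122 rad, d = 2205.77 km
Total = 1322.25 + 1791.18 + 2205.77 = 5319.20 km

5319 km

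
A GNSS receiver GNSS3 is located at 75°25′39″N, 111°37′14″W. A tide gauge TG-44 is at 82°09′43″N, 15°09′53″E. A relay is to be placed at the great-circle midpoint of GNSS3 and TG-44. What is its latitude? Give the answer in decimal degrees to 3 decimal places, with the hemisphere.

GNSS3: φ = +75.42750°, λ = -111.62056°
TG-44: φ = +82.16194°, λ = +15.16472°
Bx = cos φ₂ cos Δλ = -0.081663,  By = cos φ₂ sin Δλ = 0.109220
φₘ = atan2(sin φ₁ + sin φ₂, √((cos φ₁ + Bx)² + By²)) = 84.11092°
λₘ = λ₁ + atan2(By, cos φ₁ + Bx) = -78.89220°

84.111°N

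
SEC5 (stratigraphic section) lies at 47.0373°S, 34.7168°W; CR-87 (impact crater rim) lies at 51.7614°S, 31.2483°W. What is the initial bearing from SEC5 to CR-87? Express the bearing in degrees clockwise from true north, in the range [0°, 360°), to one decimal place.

155.8°

Δλ = 3.4685°
y = sin Δλ · cos φ₂ = 0.037446
x = cos φ₁ sin φ₂ − sin φ₁ cos φ₂ cos Δλ = -0.083187
θ = atan2(y, x) = 155.7658° → 155.7658° (mod 360°)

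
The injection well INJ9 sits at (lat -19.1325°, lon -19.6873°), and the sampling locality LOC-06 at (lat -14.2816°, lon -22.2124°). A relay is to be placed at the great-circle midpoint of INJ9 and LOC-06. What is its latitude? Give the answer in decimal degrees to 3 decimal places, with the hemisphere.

Bx = cos φ₂ cos Δλ = 0.968154,  By = cos φ₂ sin Δλ = -0.042695
φₘ = atan2(sin φ₁ + sin φ₂, √((cos φ₁ + Bx)² + By²)) = -16.71088°
λₘ = λ₁ + atan2(By, cos φ₁ + Bx) = -20.96590°

16.711°S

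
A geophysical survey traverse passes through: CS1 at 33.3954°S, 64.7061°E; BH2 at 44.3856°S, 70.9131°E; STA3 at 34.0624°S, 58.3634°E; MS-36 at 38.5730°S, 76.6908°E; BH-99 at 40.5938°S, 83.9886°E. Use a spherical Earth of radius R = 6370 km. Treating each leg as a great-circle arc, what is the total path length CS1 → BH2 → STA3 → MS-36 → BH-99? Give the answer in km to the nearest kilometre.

CS1→BH2: c = 0.209370 rad, d = 1333.69 km
BH2→STA3: c = 0.246929 rad, d = 1572.94 km
STA3→MS-36: c = 0.268953 rad, d = 1713.23 km
MS-36→BH-99: c = 0.104268 rad, d = 664.19 km
Total = 1333.69 + 1572.94 + 1713.23 + 664.19 = 5284.05 km

5284 km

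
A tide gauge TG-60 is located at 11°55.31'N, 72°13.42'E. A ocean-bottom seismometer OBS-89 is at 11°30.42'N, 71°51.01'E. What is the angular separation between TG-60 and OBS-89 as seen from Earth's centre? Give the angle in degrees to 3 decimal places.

TG-60: φ = +11.92183°, λ = +72.22367°
OBS-89: φ = +11.50700°, λ = +71.85017°
Δφ = -0.4148°,  Δλ = -0.3735°
a = sin²(Δφ/2) + cos φ₁ cos φ₂ sin²(Δλ/2) = 0.000023
c = 2·arcsin(√a) = 0.009652 rad = 0.5530°

0.553°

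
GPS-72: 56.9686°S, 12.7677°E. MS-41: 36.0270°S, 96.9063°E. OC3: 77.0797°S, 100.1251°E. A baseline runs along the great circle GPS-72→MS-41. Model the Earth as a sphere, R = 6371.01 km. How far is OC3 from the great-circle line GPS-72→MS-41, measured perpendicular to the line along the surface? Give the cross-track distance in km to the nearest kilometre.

2848 km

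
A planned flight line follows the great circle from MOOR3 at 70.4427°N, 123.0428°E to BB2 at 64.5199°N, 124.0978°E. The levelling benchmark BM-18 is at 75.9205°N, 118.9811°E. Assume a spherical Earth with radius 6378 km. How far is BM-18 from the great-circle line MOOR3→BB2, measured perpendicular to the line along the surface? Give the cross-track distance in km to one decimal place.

62.7 km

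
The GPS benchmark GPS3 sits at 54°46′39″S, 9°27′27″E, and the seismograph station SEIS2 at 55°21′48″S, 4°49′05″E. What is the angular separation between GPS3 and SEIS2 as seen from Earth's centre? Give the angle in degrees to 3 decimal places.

2.720°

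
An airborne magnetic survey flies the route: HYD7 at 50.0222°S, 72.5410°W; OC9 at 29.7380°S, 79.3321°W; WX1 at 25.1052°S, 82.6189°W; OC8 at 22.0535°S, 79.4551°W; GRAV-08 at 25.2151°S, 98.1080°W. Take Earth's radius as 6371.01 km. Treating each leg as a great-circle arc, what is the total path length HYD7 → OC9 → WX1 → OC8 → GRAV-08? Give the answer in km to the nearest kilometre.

5334 km

HYD7→OC9: c = 0.365149 rad, d = 2326.37 km
OC9→WX1: c = 0.095541 rad, d = 608.69 km
WX1→OC8: c = 0.073464 rad, d = 468.04 km
OC8→GRAV-08: c = 0.303041 rad, d = 1930.68 km
Total = 2326.37 + 608.69 + 468.04 + 1930.68 = 5333.78 km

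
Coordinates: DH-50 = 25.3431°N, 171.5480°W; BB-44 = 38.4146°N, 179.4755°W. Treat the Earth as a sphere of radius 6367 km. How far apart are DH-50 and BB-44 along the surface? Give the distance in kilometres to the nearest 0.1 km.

1632.2 km

Δφ = 13.0715°,  Δλ = -7.9275°
a = sin²(Δφ/2) + cos φ₁ cos φ₂ sin²(Δλ/2) = 0.016339
c = 2·arcsin(√a) = 0.256352 rad = 14.6879°
d = R·c = 6367 × 0.256352 = 1632.2 km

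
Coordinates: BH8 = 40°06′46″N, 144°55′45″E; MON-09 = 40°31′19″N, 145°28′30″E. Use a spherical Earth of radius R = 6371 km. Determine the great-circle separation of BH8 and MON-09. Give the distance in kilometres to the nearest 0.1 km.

BH8: φ = +40.11278°, λ = +144.92917°
MON-09: φ = +40.52194°, λ = +145.47500°
Δφ = 0.4092°,  Δλ = 0.5458°
a = sin²(Δφ/2) + cos φ₁ cos φ₂ sin²(Δλ/2) = 0.000026
c = 2·arcsin(√a) = 0.010186 rad = 0.5836°
d = R·c = 6371 × 0.010186 = 64.9 km

64.9 km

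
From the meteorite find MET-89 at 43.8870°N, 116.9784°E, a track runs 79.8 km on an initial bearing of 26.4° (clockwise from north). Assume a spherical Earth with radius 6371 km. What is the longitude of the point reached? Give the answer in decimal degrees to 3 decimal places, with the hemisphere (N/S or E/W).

δ = d/R = 79.8/6371 = 0.012526 rad
φ₂ = arcsin(sin φ₁ cos δ + cos φ₁ sin δ cos θ)
   = arcsin(0.69324·0.99992 + 0.72071·0.01253·0.89571) = 44.52895°
λ₂ = λ₁ + atan2(sin θ sin δ cos φ₁, cos δ − sin φ₁ sin φ₂) = 117.42600°

117.426°E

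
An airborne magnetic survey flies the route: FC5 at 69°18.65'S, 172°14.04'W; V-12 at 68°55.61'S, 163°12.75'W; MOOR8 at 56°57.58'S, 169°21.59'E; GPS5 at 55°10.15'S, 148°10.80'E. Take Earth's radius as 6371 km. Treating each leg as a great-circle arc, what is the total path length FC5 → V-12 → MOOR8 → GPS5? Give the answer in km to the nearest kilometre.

3576 km

FC5: φ = -69.31083°, λ = -172.23400°
V-12: φ = -68.92683°, λ = -163.21250°
MOOR8: φ = -56.95967°, λ = +169.35983°
GPS5: φ = -55.16917°, λ = +148.18000°
FC5→V-12: c = 0.056468 rad, d = 359.76 km
V-12→MOOR8: c = 0.296961 rad, d = 1891.94 km
MOOR8→GPS5: c = 0.207853 rad, d = 1324.23 km
Total = 359.76 + 1891.94 + 1324.23 = 3575.93 km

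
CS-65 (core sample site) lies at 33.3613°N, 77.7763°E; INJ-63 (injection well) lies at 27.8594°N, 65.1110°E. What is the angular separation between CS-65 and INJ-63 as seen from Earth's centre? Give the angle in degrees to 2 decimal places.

12.20°

Δφ = -5.5019°,  Δλ = -12.6653°
a = sin²(Δφ/2) + cos φ₁ cos φ₂ sin²(Δλ/2) = 0.011287
c = 2·arcsin(√a) = 0.212885 rad = 12.1974°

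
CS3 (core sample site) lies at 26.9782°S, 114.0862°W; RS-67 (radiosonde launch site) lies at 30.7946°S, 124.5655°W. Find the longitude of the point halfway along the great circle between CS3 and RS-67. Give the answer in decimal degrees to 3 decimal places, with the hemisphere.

Bx = cos φ₂ cos Δλ = 0.844680,  By = cos φ₂ sin Δλ = -0.156237
φₘ = atan2(sin φ₁ + sin φ₂, √((cos φ₁ + Bx)² + By²)) = -28.98796°
λₘ = λ₁ + atan2(By, cos φ₁ + Bx) = -119.22927°

119.229°W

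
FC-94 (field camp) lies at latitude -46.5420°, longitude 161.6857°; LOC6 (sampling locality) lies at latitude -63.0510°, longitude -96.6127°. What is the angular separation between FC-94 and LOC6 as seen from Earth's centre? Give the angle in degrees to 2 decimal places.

54.28°

Δφ = -16.5090°,  Δλ = 101.7016°
a = sin²(Δφ/2) + cos φ₁ cos φ₂ sin²(Δλ/2) = 0.208083
c = 2·arcsin(√a) = 0.947353 rad = 54.2793°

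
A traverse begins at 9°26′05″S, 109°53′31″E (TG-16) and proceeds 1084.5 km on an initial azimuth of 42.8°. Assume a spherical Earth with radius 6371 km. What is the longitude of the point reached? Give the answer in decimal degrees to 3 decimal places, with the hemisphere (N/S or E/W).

TG-16: φ = -9.43472°, λ = +109.89194°
δ = d/R = 1084.5/6371 = 0.170224 rad
φ₂ = arcsin(sin φ₁ cos δ + cos φ₁ sin δ cos θ)
   = arcsin(-0.16392·0.98555 + 0.98647·0.16940·0.73373) = -2.23163°
λ₂ = λ₁ + atan2(sin θ sin δ cos φ₁, cos δ − sin φ₁ sin φ₂) = 116.50636°

116.506°E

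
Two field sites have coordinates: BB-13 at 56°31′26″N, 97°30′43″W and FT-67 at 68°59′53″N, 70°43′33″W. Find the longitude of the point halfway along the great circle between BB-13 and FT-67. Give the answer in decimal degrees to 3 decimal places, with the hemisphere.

87.013°W

BB-13: φ = +56.52389°, λ = -97.51194°
FT-67: φ = +68.99806°, λ = -70.72583°
Bx = cos φ₂ cos Δλ = 0.319942,  By = cos φ₂ sin Δλ = 0.161517
φₘ = atan2(sin φ₁ + sin φ₂, √((cos φ₁ + Bx)² + By²)) = 63.36941°
λₘ = λ₁ + atan2(By, cos φ₁ + Bx) = -87.01270°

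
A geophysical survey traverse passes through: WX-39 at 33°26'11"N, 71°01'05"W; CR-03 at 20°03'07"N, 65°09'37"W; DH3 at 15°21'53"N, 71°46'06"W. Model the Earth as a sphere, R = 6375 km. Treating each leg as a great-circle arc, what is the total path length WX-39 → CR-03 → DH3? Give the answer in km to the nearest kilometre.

2471 km

WX-39: φ = +33.43639°, λ = -71.01806°
CR-03: φ = +20.05194°, λ = -65.16028°
DH3: φ = +15.36472°, λ = -71.76833°
WX-39→CR-03: c = 0.250674 rad, d = 1598.05 km
CR-03→DH3: c = 0.136943 rad, d = 873.01 km
Total = 1598.05 + 873.01 = 2471.06 km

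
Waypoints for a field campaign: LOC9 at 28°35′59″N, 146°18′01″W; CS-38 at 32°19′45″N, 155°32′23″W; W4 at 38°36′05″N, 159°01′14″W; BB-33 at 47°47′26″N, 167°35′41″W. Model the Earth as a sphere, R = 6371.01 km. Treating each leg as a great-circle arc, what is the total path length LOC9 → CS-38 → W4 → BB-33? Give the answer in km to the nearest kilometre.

LOC9: φ = +28.59972°, λ = -146.30028°
CS-38: φ = +32.32917°, λ = -155.53972°
W4: φ = +38.60139°, λ = -159.02056°
BB-33: φ = +47.79056°, λ = -167.59472°
LOC9→CS-38: c = 0.153402 rad, d = 977.32 km
CS-38→W4: c = 0.120107 rad, d = 765.21 km
W4→BB-33: c = 0.193702 rad, d = 1234.08 km
Total = 977.32 + 765.21 + 1234.08 = 2976.60 km

2977 km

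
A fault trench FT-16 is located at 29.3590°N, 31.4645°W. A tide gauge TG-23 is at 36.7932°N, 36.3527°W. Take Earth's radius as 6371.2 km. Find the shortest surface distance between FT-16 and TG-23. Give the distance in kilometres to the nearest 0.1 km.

943.5 km

Δφ = 7.4342°,  Δλ = -4.8882°
a = sin²(Δφ/2) + cos φ₁ cos φ₂ sin²(Δλ/2) = 0.005472
c = 2·arcsin(√a) = 0.148084 rad = 8.4846°
d = R·c = 6371.2 × 0.148084 = 943.5 km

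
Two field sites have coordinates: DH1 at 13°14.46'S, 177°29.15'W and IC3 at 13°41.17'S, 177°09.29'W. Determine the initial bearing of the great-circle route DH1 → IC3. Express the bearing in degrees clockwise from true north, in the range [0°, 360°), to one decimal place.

144.2°

DH1: φ = -13.24100°, λ = -177.48583°
IC3: φ = -13.68617°, λ = -177.15483°
Δλ = 0.3310°
y = sin Δλ · cos φ₂ = 0.005613
x = cos φ₁ sin φ₂ − sin φ₁ cos φ₂ cos Δλ = -0.007773
θ = atan2(y, x) = 144.1674° → 144.1674° (mod 360°)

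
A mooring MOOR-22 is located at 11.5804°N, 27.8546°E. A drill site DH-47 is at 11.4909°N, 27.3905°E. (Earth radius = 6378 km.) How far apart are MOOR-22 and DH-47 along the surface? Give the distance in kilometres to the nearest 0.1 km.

Δφ = -0.0895°,  Δλ = -0.4641°
a = sin²(Δφ/2) + cos φ₁ cos φ₂ sin²(Δλ/2) = 0.000016
c = 2·arcsin(√a) = 0.008089 rad = 0.4634°
d = R·c = 6378 × 0.008089 = 51.6 km

51.6 km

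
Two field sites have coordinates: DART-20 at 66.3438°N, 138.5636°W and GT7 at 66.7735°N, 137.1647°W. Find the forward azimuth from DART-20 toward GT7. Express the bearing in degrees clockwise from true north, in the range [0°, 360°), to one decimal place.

51.7°

Δλ = 1.3989°
y = sin Δλ · cos φ₂ = 0.009628
x = cos φ₁ sin φ₂ − sin φ₁ cos φ₂ cos Δλ = 0.007607
θ = atan2(y, x) = 51.6861° → 51.6861° (mod 360°)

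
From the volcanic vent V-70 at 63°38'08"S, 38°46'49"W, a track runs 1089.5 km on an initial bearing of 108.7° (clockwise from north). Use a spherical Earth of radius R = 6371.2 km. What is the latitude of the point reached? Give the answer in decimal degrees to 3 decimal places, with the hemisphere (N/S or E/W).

65.114°S

V-70: φ = -63.63556°, λ = -38.78028°
δ = d/R = 1089.5/6371.2 = 0.171004 rad
φ₂ = arcsin(sin φ₁ cos δ + cos φ₁ sin δ cos θ)
   = arcsin(-0.89599·0.98541 + 0.44408·0.17017·-0.32061) = -65.11411°
λ₂ = λ₁ + atan2(sin θ sin δ cos φ₁, cos δ − sin φ₁ sin φ₂) = -16.25811°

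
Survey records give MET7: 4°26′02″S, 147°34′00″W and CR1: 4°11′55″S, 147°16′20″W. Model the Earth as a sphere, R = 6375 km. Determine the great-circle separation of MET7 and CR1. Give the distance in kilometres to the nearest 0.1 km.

41.9 km

MET7: φ = -4.43389°, λ = -147.56667°
CR1: φ = -4.19861°, λ = -147.27222°
Δφ = 0.2353°,  Δλ = 0.2944°
a = sin²(Δφ/2) + cos φ₁ cos φ₂ sin²(Δλ/2) = 0.000011
c = 2·arcsin(√a) = 0.006567 rad = 0.3762°
d = R·c = 6375 × 0.006567 = 41.9 km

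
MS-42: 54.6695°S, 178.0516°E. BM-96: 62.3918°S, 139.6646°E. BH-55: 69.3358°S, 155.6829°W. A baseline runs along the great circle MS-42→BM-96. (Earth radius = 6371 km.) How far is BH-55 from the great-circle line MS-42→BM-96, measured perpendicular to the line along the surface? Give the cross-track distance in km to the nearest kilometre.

δ₁₃ = central angle MS-42→BH-55 = 0.329059 rad  (haversine)
θ₁₃ = bearing MS-42→BH-55 = 151.102°,  θ₁₂ = bearing MS-42→BM-96 = 233.096°
dₓₜ = R·arcsin(sin δ₁₃ · sin(θ₁₃ − θ₁₂)) = 6371·arcsin(0.32315·sin(-81.994°)) = -2075.242 km
|dₓₜ| = 2075.242 km

2075 km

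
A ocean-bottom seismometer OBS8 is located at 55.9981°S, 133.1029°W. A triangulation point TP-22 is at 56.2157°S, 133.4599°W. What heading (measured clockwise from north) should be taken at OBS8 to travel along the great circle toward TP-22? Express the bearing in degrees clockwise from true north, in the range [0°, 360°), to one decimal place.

222.3°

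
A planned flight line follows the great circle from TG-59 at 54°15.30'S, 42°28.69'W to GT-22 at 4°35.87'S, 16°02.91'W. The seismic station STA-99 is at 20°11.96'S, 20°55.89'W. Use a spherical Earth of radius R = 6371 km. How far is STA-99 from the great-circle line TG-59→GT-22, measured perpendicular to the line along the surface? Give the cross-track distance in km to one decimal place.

68.6 km

TG-59: φ = -54.25500°, λ = -42.47817°
GT-22: φ = -4.59783°, λ = -16.04850°
STA-99: φ = -20.19933°, λ = -20.93150°
δ₁₃ = central angle TG-59→STA-99 = 0.659691 rad  (haversine)
θ₁₃ = bearing TG-59→STA-99 = 34.221°,  θ₁₂ = bearing TG-59→GT-22 = 33.214°
dₓₜ = R·arcsin(sin δ₁₃ · sin(θ₁₃ − θ₁₂)) = 6371·arcsin(0.61287·sin(1.007°)) = 68.611 km
|dₓₜ| = 68.611 km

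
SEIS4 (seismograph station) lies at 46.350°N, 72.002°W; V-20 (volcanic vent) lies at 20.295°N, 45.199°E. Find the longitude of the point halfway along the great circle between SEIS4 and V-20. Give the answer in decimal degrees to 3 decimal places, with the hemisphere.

Bx = cos φ₂ cos Δλ = -0.428735,  By = cos φ₂ sin Δλ = 0.834193
φₘ = atan2(sin φ₁ + sin φ₂, √((cos φ₁ + Bx)² + By²)) = 50.76117°
λₘ = λ₁ + atan2(By, cos φ₁ + Bx) = 0.59203°

0.592°E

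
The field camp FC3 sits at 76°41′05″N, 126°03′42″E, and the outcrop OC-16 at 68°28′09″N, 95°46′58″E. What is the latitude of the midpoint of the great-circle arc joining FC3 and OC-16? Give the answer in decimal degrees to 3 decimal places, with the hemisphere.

73.116°N

FC3: φ = +76.68472°, λ = +126.06167°
OC-16: φ = +68.46917°, λ = +95.78278°
Bx = cos φ₂ cos Δλ = 0.316936,  By = cos φ₂ sin Δλ = -0.185046
φₘ = atan2(sin φ₁ + sin φ₂, √((cos φ₁ + Bx)² + By²)) = 73.11637°
λₘ = λ₁ + atan2(By, cos φ₁ + Bx) = 107.37918°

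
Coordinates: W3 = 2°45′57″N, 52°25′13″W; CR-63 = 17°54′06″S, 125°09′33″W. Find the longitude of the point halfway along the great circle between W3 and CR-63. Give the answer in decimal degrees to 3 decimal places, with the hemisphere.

W3: φ = +2.76583°, λ = -52.42028°
CR-63: φ = -17.90167°, λ = -125.15917°
Bx = cos φ₂ cos Δλ = 0.282361,  By = cos φ₂ sin Δλ = -0.908728
φₘ = atan2(sin φ₁ + sin φ₂, √((cos φ₁ + Bx)² + By²)) = -9.36785°
λₘ = λ₁ + atan2(By, cos φ₁ + Bx) = -87.76764°

87.768°W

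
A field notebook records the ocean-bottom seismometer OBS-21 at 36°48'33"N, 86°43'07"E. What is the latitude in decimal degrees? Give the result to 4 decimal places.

36.8092°N

36° + 48′/60 + 33″/3600 = 36 + 0.80000 + 0.00917 = 36.8092°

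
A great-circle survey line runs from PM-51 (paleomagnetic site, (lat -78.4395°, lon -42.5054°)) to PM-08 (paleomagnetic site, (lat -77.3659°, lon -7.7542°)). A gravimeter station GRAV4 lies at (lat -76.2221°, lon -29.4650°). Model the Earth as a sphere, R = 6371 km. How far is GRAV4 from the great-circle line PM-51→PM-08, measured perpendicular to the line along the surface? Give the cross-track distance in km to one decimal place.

δ₁₃ = central angle PM-51→GRAV4 = 0.062933 rad  (haversine)
θ₁₃ = bearing PM-51→GRAV4 = 58.699°,  θ₁₂ = bearing PM-51→PM-08 = 98.882°
dₓₜ = R·arcsin(sin δ₁₃ · sin(θ₁₃ − θ₁₂)) = 6371·arcsin(0.06289·sin(-40.183°)) = -258.604 km
|dₓₜ| = 258.604 km

258.6 km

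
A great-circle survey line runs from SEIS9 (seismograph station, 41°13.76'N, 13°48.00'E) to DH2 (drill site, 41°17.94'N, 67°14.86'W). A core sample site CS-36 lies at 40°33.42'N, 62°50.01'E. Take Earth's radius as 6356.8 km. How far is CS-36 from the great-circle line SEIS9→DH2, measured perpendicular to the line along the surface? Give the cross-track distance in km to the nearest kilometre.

SEIS9: φ = +41.22933°, λ = +13.80000°
DH2: φ = +41.29900°, λ = -67.24767°
CS-36: φ = +40.55700°, λ = +62.83350°
δ₁₃ = central angle SEIS9→CS-36 = 0.638230 rad  (haversine)
θ₁₃ = bearing SEIS9→CS-36 = 74.351°,  θ₁₂ = bearing SEIS9→DH2 = 299.467°
dₓₜ = R·arcsin(sin δ₁₃ · sin(θ₁₃ − θ₁₂)) = 6356.8·arcsin(0.59577·sin(-225.117°)) = 2770.273 km
|dₓₜ| = 2770.273 km

2770 km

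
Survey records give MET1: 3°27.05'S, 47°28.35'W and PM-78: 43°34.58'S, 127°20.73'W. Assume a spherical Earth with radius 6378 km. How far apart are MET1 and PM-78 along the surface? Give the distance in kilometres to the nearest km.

8938 km

MET1: φ = -3.45083°, λ = -47.47250°
PM-78: φ = -43.57633°, λ = -127.34550°
Δφ = -40.1255°,  Δλ = -79.8730°
a = sin²(Δφ/2) + cos φ₁ cos φ₂ sin²(Δλ/2) = 0.415679
c = 2·arcsin(√a) = 1.401344 rad = 80.2911°
d = R·c = 6378 × 1.401344 = 8937.8 km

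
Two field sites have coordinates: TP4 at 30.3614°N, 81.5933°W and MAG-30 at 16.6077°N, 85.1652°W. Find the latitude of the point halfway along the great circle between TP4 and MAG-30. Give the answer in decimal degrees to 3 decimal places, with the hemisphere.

23.495°N

Bx = cos φ₂ cos Δλ = 0.956423,  By = cos φ₂ sin Δλ = -0.059702
φₘ = atan2(sin φ₁ + sin φ₂, √((cos φ₁ + Bx)² + By²)) = 23.49470°
λₘ = λ₁ + atan2(By, cos φ₁ + Bx) = -83.47287°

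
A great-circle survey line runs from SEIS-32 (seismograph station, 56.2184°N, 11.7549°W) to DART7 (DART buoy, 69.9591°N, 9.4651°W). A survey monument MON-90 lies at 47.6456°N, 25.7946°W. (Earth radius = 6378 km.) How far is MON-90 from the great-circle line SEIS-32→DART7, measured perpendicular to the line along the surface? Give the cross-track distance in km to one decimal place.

δ₁₃ = central angle SEIS-32→MON-90 = 0.211881 rad  (haversine)
θ₁₃ = bearing SEIS-32→MON-90 = 231.003°,  θ₁₂ = bearing SEIS-32→DART7 = 3.296°
dₓₜ = R·arcsin(sin δ₁₃ · sin(θ₁₃ − θ₁₂)) = 6378·arcsin(0.21030·sin(227.707°)) = -996.210 km
|dₓₜ| = 996.210 km

996.2 km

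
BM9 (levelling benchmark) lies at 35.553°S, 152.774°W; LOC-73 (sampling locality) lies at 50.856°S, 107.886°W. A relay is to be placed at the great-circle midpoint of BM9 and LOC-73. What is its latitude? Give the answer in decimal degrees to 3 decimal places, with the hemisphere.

45.421°S

Bx = cos φ₂ cos Δλ = 0.447248,  By = cos φ₂ sin Δλ = 0.445503
φₘ = atan2(sin φ₁ + sin φ₂, √((cos φ₁ + Bx)² + By²)) = -45.42102°
λₘ = λ₁ + atan2(By, cos φ₁ + Bx) = -133.31354°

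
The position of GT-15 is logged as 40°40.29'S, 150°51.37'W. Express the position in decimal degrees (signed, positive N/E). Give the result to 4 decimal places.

lat: 40.6715° S → -40.6715°
lon: 150.8562° W → -150.8562°

-40.6715°, -150.8562°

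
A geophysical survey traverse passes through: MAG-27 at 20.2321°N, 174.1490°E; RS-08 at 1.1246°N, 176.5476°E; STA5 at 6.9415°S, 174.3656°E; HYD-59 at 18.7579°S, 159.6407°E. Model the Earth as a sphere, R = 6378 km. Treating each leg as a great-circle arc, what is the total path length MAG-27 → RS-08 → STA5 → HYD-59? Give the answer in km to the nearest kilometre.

MAG-27→RS-08: c = 0.335991 rad, d = 2142.95 km
RS-08→STA5: c = 0.145819 rad, d = 930.03 km
STA5→HYD-59: c = 0.324097 rad, d = 2067.09 km
Total = 2142.95 + 930.03 + 2067.09 = 5140.08 km

5140 km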